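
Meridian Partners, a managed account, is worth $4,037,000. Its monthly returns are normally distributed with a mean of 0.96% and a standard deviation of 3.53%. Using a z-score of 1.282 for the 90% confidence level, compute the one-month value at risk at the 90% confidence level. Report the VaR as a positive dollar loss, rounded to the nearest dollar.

$143,938

Return at the 90% tail: μ − z·σ = 0.96% − 1.282 × 3.53% = 0.96 − 4.52546 = -3.56546%
VaR = −(-3.56546%) × $4,037,000 = 3.56546% × $4,037,000 = $143,938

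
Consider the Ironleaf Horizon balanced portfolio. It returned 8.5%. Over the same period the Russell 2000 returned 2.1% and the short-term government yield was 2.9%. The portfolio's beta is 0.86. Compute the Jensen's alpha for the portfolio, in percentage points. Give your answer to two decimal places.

6.29

CAPM expected return = Rf + β(Rm − Rf) = 2.9% + 0.86 × (2.1% − 2.9%) = 2.9 + 0.86 × -0.80 = 2.2120%
Jensen's α = Rp − E[R] = 8.5% − 2.2120% = 6.2880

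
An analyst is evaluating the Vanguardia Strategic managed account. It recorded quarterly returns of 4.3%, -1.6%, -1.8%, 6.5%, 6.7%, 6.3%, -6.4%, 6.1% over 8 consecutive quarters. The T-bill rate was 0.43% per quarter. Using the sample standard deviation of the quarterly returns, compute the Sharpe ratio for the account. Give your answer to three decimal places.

r̄ = (4.3 − 1.6 − 1.8 + 6.5 + 6.7 + 6.3 − 6.4 + 6.1) / 8 = 2.5125%
Σ(r − r̄)² = (4.3 − 2.5125)² + (-1.6 − 2.5125)² + (-1.8 − 2.5125)² + … = 178.7888
σ = √[178.7888 / 7] = 5.0538%
Sharpe = (r̄ − rf) / σ = (2.5125 − 0.43) / 5.0538 = 2.0825 / 5.0538 = 0.4121

0.412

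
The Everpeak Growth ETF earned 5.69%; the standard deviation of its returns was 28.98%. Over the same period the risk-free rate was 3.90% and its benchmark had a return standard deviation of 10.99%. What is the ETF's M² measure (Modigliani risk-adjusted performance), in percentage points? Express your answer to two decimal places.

Sharpe = (Rp − Rf) / σp = (5.69% − 3.90%) / 28.98% = 0.0618
M² = Rf + Sharpe × σm = 3.90% + 0.0618 × 10.99% = 4.5792%

4.58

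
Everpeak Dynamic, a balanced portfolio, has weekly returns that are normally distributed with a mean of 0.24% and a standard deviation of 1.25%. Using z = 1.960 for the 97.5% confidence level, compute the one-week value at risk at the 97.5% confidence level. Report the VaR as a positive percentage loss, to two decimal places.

2.21

VaR (as % loss) = −(μ − z·σ) = −(0.24% − 1.960 × 1.25%) = −(-2.2100%) = 2.2100%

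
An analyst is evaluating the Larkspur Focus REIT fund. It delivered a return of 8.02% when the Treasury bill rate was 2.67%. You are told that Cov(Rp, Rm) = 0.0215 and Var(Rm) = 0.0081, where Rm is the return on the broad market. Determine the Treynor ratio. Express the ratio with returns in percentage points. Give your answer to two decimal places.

β = Cov / Var = 0.0215 / 0.0081 = 2.6543
Treynor = (Rp − Rf) / β = (8.02% − 2.67%) / 2.6543 = 5.35 / 2.6543 = 2.0156

2.02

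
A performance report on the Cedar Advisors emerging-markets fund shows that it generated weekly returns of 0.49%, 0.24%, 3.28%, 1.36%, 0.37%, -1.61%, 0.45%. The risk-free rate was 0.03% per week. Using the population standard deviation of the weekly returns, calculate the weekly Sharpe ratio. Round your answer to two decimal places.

Mean return r̄ = 4.580 / 7 = 0.6543%
Σ(r − r̄)² = 12.8406; population σ = √(12.8406/7) = 1.3544%
Sharpe = (r̄ − rf) / σ = (0.6543 − 0.03) / 1.3544 = 0.6243 / 1.3544 = 0.4609

0.46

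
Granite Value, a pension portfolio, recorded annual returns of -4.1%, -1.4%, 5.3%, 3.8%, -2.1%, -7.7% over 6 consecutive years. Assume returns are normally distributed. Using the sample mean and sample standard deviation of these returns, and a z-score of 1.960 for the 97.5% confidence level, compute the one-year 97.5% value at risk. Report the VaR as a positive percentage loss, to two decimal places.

Mean return μ = -6.20 / 6 = -1.0333%
Sample σ = √[Σ(r − μ)² / 5] = √[118.5933 / 5] = √23.7187 = 4.8702%
VaR = −(μ − z·σ) = −(-1.0333 − 1.960 × 4.8702) = −(-10.5789) = 10.5789%

10.58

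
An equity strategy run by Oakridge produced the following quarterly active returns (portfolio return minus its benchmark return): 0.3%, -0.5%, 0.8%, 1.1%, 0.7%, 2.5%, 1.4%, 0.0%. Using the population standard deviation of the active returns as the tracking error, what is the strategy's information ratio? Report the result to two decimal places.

0.91

r̄ = (0.3 − 0.5 + 0.8 + 1.1 + 0.7 + 2.5 + 1.4 + 0) / 8 = 0.7875%
Σ(r − r̄)² = 5.9288; population σ = √(5.9288/8) = 0.8609%
IR = r̄ / tracking error = 0.7875 / 0.8609 = 0.9147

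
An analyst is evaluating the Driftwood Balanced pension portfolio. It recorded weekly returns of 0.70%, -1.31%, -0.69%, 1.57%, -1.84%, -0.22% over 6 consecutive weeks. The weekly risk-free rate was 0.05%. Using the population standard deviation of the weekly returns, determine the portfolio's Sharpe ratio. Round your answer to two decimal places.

Mean return r̄ = -1.790 / 6 = -0.2983%
Population std dev = √[8.0471 / 6] = 1.1581%
Sharpe = (r̄ − rf) / σ = (-0.2983 − 0.05) / 1.1581 = -0.3483 / 1.1581 = -0.3008

-0.30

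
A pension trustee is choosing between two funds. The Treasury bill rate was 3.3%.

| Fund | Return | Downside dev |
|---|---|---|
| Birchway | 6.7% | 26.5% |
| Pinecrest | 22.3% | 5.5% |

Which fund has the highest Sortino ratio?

Pinecrest

Birchway: Sortino ratio = (6.7% − 3.3%) / 26.5% = 0.128
Pinecrest: Sortino ratio = (22.3% − 3.3%) / 5.5% = 3.455
Highest: Pinecrest (3.455).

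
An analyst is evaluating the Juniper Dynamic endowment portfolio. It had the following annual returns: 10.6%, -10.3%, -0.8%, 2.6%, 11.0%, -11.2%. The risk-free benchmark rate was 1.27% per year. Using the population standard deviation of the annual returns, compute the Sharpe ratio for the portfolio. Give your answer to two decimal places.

-0.11

r̄ = (10.6 − 10.3 − 0.8 + 2.6 + 11 − 11.2) / 6 = 1.90 / 6 = 0.3167%
Population σ = √[Σ(r − r̄)² / 6] = √[471.6883 / 6] = √78.6147 = 8.8665%
Sharpe = (r̄ − rf) / σ = (0.3167 − 1.27) / 8.8665 = -0.9533 / 8.8665 = -0.1075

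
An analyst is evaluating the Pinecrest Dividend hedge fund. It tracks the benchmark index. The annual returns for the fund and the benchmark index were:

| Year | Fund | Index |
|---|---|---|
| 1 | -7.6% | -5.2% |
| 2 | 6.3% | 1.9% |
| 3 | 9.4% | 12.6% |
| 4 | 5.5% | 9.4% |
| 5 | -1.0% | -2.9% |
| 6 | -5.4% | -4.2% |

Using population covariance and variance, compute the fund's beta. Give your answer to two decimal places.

r̄p = 1.2000%,  r̄m = 1.9333%
Cov = Σ(rp − r̄p)(rm − r̄m) / 6 = 38.8817
Var(rm) = Σ(rm − r̄m)² / 6 = 46.8989
β = Cov / Var = 38.8817 / 46.8989 = 0.8291

0.83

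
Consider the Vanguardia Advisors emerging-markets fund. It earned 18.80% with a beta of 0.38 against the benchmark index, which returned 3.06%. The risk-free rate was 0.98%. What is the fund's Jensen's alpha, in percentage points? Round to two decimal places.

17.03

CAPM expected return = Rf + β(Rm − Rf) = 0.98% + 0.38 × (3.06% − 0.98%) = 0.98 + 0.38 × 2.08 = 1.7704%
Jensen's α = Rp − E[R] = 18.80% − 1.7704% = 17.0296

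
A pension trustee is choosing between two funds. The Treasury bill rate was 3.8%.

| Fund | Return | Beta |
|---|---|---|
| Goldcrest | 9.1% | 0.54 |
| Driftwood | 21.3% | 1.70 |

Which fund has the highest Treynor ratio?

Driftwood

Goldcrest: Treynor = (9.1% − 3.8%) / 0.54 = 9.815
Driftwood: Treynor = (21.3% − 3.8%) / 1.70 = 10.294
Highest: Driftwood (10.294).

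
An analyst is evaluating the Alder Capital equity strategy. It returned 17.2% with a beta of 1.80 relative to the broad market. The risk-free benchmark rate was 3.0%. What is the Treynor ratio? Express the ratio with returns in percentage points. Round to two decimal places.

7.89

Treynor = (Rp − Rf) / β = (17.2% − 3.0%) / 1.80 = 14.20 / 1.80 = 7.8889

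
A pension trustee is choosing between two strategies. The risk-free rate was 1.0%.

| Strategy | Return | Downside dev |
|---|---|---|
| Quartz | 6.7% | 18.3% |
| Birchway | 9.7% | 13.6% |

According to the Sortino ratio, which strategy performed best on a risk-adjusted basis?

Birchway

Quartz: Sortino ratio = (6.7% − 1.0%) / 18.3% = 0.311
Birchway: Sortino ratio = (9.7% − 1.0%) / 13.6% = 0.640
Highest: Birchway (0.640).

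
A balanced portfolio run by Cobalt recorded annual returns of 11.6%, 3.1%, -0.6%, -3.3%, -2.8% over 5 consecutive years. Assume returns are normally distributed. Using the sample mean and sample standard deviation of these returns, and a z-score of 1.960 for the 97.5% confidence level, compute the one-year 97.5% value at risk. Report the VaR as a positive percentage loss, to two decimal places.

10.42

μ = (11.6 + 3.1 − 0.6 − 3.3 − 2.8) / 5 = 1.6000%
Σ(r − μ)² = 150.4600; sample σ = √(150.4600/4) = 6.1331%
VaR = −(μ − z·σ) = −(1.6000 − 1.960 × 6.1331) = −(-10.4209) = 10.4209%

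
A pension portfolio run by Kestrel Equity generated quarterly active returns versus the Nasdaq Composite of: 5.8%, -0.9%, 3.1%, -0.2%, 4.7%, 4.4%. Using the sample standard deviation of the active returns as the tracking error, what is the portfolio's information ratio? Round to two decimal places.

1.02

μ = (5.8 − 0.9 + 3.1 − 0.2 + 4.7 + 4.4) / 6 = 2.8167%
Sample σ = √[Σ(r − μ)² / 5] = √[37.9483 / 5] = √7.5897 = 2.7549%
IR = μ / tracking error = 2.8167 / 2.7549 = 1.0224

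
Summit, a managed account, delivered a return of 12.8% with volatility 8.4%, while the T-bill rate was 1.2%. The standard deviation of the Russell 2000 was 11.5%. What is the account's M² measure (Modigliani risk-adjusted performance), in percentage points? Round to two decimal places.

17.08

Sharpe = (Rp − Rf) / σp = (12.8% − 1.2%) / 8.4% = 1.3810
M² = Rf + Sharpe × σm = 1.2% + 1.3810 × 11.5% = 17.0815%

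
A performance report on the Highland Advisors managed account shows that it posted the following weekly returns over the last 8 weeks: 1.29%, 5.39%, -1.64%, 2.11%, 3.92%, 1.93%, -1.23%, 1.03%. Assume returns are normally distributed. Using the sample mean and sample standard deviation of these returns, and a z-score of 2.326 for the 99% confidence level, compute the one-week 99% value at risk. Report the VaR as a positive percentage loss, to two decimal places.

r̄ = (1.29 + 5.39 − 1.64 + 2.11 + 3.92 + 1.93 − 1.23 + 1.03) / 8 = 1.6000%
Σ(r − r̄)² = (1.29 − 1.6000)² + (5.39 − 1.6000)² + (-1.64 − 1.6000)² + … = 39.0430
σ = √[39.0430 / 7] = 2.3617%
VaR = −(r̄ − z·σ) = −(1.6000 − 2.326 × 2.3617) = −(-3.8933) = 3.8933%

3.89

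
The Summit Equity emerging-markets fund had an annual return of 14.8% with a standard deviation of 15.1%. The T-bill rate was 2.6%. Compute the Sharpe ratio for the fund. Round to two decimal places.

0.81

Sharpe = (Rp − Rf) / σp = (14.8% − 2.6%) / 15.1% = 12.20% / 15.1% = 0.8079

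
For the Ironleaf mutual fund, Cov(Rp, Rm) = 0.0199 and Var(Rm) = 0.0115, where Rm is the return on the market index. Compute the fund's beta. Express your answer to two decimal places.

1.73

β = Cov(Rp, Rm) / Var(Rm) = 0.0199 / 0.0115 = 1.7304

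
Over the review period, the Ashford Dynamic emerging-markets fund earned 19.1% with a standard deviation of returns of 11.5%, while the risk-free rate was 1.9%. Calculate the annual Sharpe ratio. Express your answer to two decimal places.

1.50

Sharpe = (Rp − Rf) / σp = (19.1% − 1.9%) / 11.5% = 17.20% / 11.5% = 1.4957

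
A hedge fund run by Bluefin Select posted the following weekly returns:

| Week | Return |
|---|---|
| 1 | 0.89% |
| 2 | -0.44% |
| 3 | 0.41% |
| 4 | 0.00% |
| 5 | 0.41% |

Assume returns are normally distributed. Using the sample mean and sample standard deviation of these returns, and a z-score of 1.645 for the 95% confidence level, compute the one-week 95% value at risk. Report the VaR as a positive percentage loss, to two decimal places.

0.57

μ = (0.89 − 0.44 + 0.41 + 0 + 0.41) / 5 = 1.270 / 5 = 0.2540%
Σ(r − μ)² = 0.9993; sample σ = √(0.9993/4) = 0.4998%
VaR = −(μ − z·σ) = −(0.2540 − 1.645 × 0.4998) = −(-0.5682) = 0.5682%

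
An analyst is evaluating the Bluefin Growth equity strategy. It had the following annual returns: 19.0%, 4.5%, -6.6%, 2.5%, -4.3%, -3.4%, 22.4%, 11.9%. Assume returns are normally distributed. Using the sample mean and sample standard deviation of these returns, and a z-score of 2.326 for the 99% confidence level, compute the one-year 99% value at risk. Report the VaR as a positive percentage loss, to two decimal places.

19.73

r̄ = (19 + 4.5 − 6.6 + 2.5 − 4.3 − 3.4 + 22.4 + 11.9) / 8 = 46.00 / 8 = 5.7500%
Σ(r − r̄)² = (19 − 5.7500)² + (4.5 − 5.7500)² + … = 839.9800
σ = √[839.9800 / 7] = 10.9543%
VaR = −(r̄ − z·σ) = −(5.7500 − 2.326 × 10.9543) = −(-19.7297) = 19.7297%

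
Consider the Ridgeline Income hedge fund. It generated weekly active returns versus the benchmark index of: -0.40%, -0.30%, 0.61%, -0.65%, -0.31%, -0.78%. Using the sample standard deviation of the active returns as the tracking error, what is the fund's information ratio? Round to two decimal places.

-0.62

Mean return μ = -1.830 / 6 = -0.3050%
Σ(r − μ)² = (-0.4 − (-0.3050))² + (-0.3 − (-0.3050))² + (0.61 − (-0.3050))² + … = 1.1910
sample σ = √(1.1910 / 5) = √0.2382 = 0.4881%
IR = μ / tracking error = -0.3050 / 0.4881 = -0.6249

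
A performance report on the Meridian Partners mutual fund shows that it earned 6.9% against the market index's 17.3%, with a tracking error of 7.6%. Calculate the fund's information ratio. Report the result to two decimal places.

IR = (Rp − Rb) / TE = (6.9% − 17.3%) / 7.6% = -10.40% / 7.6% = -1.3684

-1.37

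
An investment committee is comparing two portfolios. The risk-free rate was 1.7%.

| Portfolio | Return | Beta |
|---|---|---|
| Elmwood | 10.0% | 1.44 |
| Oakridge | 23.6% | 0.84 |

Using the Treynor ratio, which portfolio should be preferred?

Oakridge

Elmwood: Treynor = (10.0% − 1.7%) / 1.44 = 5.764
Oakridge: Treynor = (23.6% − 1.7%) / 0.84 = 26.071
Highest: Oakridge (26.071).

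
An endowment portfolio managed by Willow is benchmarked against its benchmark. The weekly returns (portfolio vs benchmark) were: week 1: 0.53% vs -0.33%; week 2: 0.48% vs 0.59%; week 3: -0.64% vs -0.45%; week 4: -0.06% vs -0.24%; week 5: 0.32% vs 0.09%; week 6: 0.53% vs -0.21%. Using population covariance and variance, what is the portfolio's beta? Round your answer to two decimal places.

0.60

r̄p = 0.1933%,  r̄m = -0.0917%
Cov = Σ(rp − r̄p)(rm − r̄m) / 6 = 0.0724
Var(rm) = Σ(rm − r̄m)² / 6 = 0.1198
β = Cov / Var = 0.0724 / 0.1198 = 0.6043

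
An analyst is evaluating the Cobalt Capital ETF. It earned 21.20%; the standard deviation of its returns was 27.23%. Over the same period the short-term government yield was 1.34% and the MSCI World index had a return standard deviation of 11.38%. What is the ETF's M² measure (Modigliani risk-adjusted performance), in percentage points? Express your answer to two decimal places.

Sharpe = (Rp − Rf) / σp = (21.20% − 1.34%) / 27.23% = 0.7293
M² = Rf + Sharpe × σm = 1.34% + 0.7293 × 11.38% = 9.6394%

9.64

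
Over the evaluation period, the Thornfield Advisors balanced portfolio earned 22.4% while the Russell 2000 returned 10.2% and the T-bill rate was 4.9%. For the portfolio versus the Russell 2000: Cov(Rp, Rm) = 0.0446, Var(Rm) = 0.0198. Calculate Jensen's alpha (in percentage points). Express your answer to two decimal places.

5.56

β = Cov / Var = 0.0446 / 0.0198 = 2.2525
E[R] = Rf + β(Rm − Rf) = 4.9% + 2.2525 × (10.2% − 4.9%) = 16.8383%
α = Rp − E[R] = 22.4% − 16.8383% = 5.5617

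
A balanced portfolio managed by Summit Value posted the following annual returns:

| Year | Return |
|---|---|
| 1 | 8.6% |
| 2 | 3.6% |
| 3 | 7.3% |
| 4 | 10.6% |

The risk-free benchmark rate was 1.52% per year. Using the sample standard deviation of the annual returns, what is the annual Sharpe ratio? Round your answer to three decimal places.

Mean return r̄ = 30.10 / 4 = 7.5250%
Sample std dev = √[26.0675 / 3] = 2.9477%
Sharpe = (r̄ − rf) / σ = (7.5250 − 1.52) / 2.9477 = 6.0050 / 2.9477 = 2.0372

2.037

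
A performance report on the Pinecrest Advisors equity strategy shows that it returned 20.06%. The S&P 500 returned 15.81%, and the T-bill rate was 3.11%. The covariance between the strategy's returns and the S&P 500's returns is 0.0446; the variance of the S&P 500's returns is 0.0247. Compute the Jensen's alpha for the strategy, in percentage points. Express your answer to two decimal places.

-5.98

β = Cov / Var = 0.0446 / 0.0247 = 1.8057
E[R] = Rf + β(Rm − Rf) = 3.11% + 1.8057 × (15.81% − 3.11%) = 26.0424%
α = Rp − E[R] = 20.06% − 26.0424% = -5.9824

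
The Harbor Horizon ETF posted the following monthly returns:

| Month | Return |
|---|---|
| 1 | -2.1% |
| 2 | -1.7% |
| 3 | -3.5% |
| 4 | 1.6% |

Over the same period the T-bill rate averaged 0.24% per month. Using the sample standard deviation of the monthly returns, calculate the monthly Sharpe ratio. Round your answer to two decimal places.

r̄ = (-2.1 − 1.7 − 3.5 + 1.6) / 4 = -5.70 / 4 = -1.4250%
Σ(r − r̄)² = (-2.1 − (-1.4250))² + (-1.7 − (-1.4250))² + … = 13.9875
σ = √[13.9875 / 3] = 2.1593%
Sharpe = (r̄ − rf) / σ = (-1.4250 − 0.24) / 2.1593 = -1.6650 / 2.1593 = -0.7711

-0.77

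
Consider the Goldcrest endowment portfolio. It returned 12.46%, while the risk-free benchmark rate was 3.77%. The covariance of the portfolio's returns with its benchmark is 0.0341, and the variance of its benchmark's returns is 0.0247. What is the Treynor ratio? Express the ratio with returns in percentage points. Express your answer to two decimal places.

β = Cov / Var = 0.0341 / 0.0247 = 1.3806
Treynor = (Rp − Rf) / β = (12.46% − 3.77%) / 1.3806 = 8.69 / 1.3806 = 6.2944

6.29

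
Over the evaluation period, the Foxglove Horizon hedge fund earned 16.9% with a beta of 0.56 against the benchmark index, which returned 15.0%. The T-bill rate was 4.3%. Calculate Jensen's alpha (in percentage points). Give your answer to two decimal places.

CAPM expected return = Rf + β(Rm − Rf) = 4.3% + 0.56 × (15.0% − 4.3%) = 4.3 + 0.56 × 10.70 = 10.2920%
Jensen's α = Rp − E[R] = 16.9% − 10.2920% = 6.6080

6.61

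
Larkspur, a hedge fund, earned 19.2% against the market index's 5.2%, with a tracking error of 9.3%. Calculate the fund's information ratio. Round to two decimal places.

IR = (Rp − Rb) / TE = (19.2% − 5.2%) / 9.3% = 14.00% / 9.3% = 1.5054

1.51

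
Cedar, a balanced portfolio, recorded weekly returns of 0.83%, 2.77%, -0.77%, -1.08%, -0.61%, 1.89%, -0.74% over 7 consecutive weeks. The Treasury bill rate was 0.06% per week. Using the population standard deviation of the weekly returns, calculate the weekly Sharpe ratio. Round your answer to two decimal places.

r̄ = (0.83 + 2.77 − 0.77 − 1.08 − 0.61 + 1.89 − 0.74) / 7 = 2.290 / 7 = 0.3271%
Σ(r − r̄)² = (0.83 − 0.3271)² + (2.77 − 0.3271)² + … = 13.8637
population σ = √(13.8637 / 7) = √1.9805 = 1.4073%
Sharpe = (r̄ − rf) / σ = (0.3271 − 0.06) / 1.4073 = 0.2671 / 1.4073 = 0.1898

0.19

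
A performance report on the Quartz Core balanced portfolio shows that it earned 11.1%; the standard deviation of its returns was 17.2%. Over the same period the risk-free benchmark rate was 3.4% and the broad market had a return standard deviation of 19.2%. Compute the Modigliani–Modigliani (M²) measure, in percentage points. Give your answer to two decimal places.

12.00

Sharpe = (Rp − Rf) / σp = (11.1% − 3.4%) / 17.2% = 0.4477
M² = Rf + Sharpe × σm = 3.4% + 0.4477 × 19.2% = 11.9958%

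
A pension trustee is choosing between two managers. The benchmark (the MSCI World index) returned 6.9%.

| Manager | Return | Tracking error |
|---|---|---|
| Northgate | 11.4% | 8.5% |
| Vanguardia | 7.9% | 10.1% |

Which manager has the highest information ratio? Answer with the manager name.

Northgate: IR = (11.4% − 6.9%) / 8.5% = 0.529
Vanguardia: IR = (7.9% − 6.9%) / 10.1% = 0.099
Highest: Northgate (0.529).

Northgate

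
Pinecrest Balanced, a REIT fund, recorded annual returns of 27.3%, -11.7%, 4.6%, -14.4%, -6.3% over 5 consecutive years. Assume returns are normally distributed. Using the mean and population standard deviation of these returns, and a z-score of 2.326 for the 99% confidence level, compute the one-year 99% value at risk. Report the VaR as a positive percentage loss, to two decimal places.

35.38

r̄ = (27.3 − 11.7 + 4.6 − 14.4 − 6.3) / 5 = -0.1000%
Σ(r − r̄)² = 1150.3400; population σ = √(1150.3400/5) = 15.1680%
VaR = −(r̄ − z·σ) = −(-0.1000 − 2.326 × 15.1680) = −(-35.3808) = 35.3808%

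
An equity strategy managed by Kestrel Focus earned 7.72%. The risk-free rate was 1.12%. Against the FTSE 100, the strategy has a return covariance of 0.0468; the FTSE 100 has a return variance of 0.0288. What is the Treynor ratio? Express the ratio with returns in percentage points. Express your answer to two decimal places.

4.06

β = Cov / Var = 0.0468 / 0.0288 = 1.6250
Treynor = (Rp − Rf) / β = (7.72% − 1.12%) / 1.6250 = 6.60 / 1.6250 = 4.0615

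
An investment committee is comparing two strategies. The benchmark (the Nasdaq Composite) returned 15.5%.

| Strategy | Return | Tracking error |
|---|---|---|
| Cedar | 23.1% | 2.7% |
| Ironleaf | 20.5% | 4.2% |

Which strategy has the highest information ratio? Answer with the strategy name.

Cedar

Cedar: IR = (23.1% − 15.5%) / 2.7% = 2.815
Ironleaf: IR = (20.5% − 15.5%) / 4.2% = 1.190
Highest: Cedar (2.815).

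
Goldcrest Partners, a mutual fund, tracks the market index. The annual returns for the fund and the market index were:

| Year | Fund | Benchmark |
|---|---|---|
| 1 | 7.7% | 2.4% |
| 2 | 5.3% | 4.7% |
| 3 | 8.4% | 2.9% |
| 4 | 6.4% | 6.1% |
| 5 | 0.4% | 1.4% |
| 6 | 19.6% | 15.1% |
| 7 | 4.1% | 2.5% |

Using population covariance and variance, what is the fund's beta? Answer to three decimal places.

r̄p = 7.4143%,  r̄m = 5.0143%
Cov = Σ(rp − r̄p)(rm − r̄m) / 7 = 21.9027
Var(rm) = Σ(rm − r̄m)² / 7 = 19.0984
β = Cov / Var = 21.9027 / 19.0984 = 1.1468

1.147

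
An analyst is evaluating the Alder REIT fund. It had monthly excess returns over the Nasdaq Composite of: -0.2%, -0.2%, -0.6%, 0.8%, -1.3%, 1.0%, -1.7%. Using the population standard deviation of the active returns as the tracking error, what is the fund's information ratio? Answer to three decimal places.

-0.340

r̄ = (-0.2 − 0.2 − 0.6 + 0.8 − 1.3 + 1 − 1.7) / 7 = -2.20 / 7 = -0.3143%
Σ(r − r̄)² = (-0.2 − (-0.3143))² + (-0.2 − (-0.3143))² + … = 5.9686
σ = √[5.9686 / 7] = 0.9234%
IR = r̄ / tracking error = -0.3143 / 0.9234 = -0.3404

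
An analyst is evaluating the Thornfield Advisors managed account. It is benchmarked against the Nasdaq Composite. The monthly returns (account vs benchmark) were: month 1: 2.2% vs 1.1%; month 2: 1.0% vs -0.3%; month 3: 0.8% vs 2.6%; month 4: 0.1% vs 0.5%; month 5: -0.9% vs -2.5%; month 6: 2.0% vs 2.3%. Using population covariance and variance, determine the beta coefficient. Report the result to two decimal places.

0.45

r̄p = 0.8667%,  r̄m = 0.6167%
Cov = Σ(rp − r̄p)(rm − r̄m) / 6 = 1.3156
Var(rm) = Σ(rm − r̄m)² / 6 = 2.9281
β = Cov / Var = 1.3156 / 2.9281 = 0.4493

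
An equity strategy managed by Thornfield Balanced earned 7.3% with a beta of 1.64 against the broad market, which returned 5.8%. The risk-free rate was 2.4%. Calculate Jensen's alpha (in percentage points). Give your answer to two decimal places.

CAPM expected return = Rf + β(Rm − Rf) = 2.4% + 1.64 × (5.8% − 2.4%) = 2.4 + 1.64 × 3.40 = 7.9760%
Jensen's α = Rp − E[R] = 7.3% − 7.9760% = -0.6760

-0.68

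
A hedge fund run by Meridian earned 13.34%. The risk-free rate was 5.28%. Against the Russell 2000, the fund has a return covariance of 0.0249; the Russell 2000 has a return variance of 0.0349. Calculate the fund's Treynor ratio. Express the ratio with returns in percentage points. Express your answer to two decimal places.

11.30

β = Cov / Var = 0.0249 / 0.0349 = 0.7135
Treynor = (Rp − Rf) / β = (13.34% − 5.28%) / 0.7135 = 8.06 / 0.7135 = 11.2964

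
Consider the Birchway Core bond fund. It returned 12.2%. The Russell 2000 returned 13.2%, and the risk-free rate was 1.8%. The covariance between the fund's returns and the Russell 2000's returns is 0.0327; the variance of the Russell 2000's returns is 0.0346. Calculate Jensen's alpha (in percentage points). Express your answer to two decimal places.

-0.37

β = Cov / Var = 0.0327 / 0.0346 = 0.9451
E[R] = Rf + β(Rm − Rf) = 1.8% + 0.9451 × (13.2% − 1.8%) = 12.5741%
α = Rp − E[R] = 12.2% − 12.5741% = -0.3741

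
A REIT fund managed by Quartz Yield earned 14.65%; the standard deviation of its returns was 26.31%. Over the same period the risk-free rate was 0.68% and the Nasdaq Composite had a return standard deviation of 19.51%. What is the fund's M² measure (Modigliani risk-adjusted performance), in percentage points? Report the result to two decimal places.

Sharpe = (Rp − Rf) / σp = (14.65% − 0.68%) / 26.31% = 0.5310
M² = Rf + Sharpe × σm = 0.68% + 0.5310 × 19.51% = 11.0398%

11.04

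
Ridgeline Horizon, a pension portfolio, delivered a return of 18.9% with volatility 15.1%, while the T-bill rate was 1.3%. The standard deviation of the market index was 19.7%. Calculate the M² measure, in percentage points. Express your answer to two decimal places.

24.26

Sharpe = (Rp − Rf) / σp = (18.9% − 1.3%) / 15.1% = 1.1656
M² = Rf + Sharpe × σm = 1.3% + 1.1656 × 19.7% = 24.2623%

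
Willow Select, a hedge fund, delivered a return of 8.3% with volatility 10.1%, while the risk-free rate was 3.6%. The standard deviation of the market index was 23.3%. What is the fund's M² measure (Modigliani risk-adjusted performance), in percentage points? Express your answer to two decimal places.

Sharpe = (Rp − Rf) / σp = (8.3% − 3.6%) / 10.1% = 0.4653
M² = Rf + Sharpe × σm = 3.6% + 0.4653 × 23.3% = 14.4415%

14.44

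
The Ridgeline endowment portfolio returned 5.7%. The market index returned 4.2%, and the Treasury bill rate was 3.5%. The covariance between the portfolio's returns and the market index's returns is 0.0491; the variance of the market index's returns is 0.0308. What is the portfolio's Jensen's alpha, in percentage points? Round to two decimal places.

β = Cov / Var = 0.0491 / 0.0308 = 1.5942
E[R] = Rf + β(Rm − Rf) = 3.5% + 1.5942 × (4.2% − 3.5%) = 4.6159%
α = Rp − E[R] = 5.7% − 4.6159% = 1.0841

1.08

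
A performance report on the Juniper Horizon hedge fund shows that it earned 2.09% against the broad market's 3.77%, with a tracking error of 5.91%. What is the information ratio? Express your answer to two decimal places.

IR = (Rp − Rb) / TE = (2.09% − 3.77%) / 5.91% = -1.68% / 5.91% = -0.2843

-0.28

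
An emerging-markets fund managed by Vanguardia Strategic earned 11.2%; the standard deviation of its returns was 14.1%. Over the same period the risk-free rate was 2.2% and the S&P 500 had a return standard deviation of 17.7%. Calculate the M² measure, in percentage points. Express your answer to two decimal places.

Sharpe = (Rp − Rf) / σp = (11.2% − 2.2%) / 14.1% = 0.6383
M² = Rf + Sharpe × σm = 2.2% + 0.6383 × 17.7% = 13.4979%

13.50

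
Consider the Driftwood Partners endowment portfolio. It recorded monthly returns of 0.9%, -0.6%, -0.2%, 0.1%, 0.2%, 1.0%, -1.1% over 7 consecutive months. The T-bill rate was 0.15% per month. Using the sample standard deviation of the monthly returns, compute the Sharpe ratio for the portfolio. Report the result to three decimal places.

-0.141

Mean return r̄ = 0.30 / 7 = 0.0429%
Sample std dev = √[3.4571 / 6] = 0.7591%
Sharpe = (r̄ − rf) / σ = (0.0429 − 0.15) / 0.7591 = -0.1071 / 0.7591 = -0.1411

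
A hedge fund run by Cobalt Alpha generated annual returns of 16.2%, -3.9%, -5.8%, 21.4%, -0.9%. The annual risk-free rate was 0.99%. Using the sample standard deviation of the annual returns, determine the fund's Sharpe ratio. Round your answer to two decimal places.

r̄ = (16.2 − 3.9 − 5.8 + 21.4 − 0.9) / 5 = 27.00 / 5 = 5.4000%
Σ(r − r̄)² = 624.2600; sample σ = √(624.2600/4) = 12.4926%
Sharpe = (r̄ − rf) / σ = (5.4000 − 0.99) / 12.4926 = 4.4100 / 12.4926 = 0.3530

0.35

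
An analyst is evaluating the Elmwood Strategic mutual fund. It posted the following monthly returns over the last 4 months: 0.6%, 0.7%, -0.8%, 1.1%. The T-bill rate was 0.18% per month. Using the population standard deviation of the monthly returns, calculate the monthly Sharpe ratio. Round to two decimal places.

0.31

r̄ = (0.6 + 0.7 − 0.8 + 1.1) / 4 = 1.60 / 4 = 0.4000%
Σ(r − r̄)² = (0.6 − 0.4000)² + (0.7 − 0.4000)² + … = 2.0600
population σ = √(2.0600 / 4) = √0.5150 = 0.7176%
Sharpe = (r̄ − rf) / σ = (0.4000 − 0.18) / 0.7176 = 0.2200 / 0.7176 = 0.3066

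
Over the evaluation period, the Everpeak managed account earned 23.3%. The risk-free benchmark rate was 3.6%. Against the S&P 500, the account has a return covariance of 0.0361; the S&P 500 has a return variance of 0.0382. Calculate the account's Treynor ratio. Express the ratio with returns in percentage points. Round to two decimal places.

β = Cov / Var = 0.0361 / 0.0382 = 0.9450
Treynor = (Rp − Rf) / β = (23.3% − 3.6%) / 0.9450 = 19.70 / 0.9450 = 20.8466

20.85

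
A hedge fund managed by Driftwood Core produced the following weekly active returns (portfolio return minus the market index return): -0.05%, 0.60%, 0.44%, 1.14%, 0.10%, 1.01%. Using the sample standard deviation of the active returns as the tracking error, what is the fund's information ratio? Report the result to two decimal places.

1.13

r̄ = (-0.05 + 0.6 + 0.44 + 1.14 + 0.1 + 1.01) / 6 = 0.5400%
Σ(r − r̄)² = 1.1362; sample σ = √(1.1362/5) = 0.4767%
IR = r̄ / tracking error = 0.5400 / 0.4767 = 1.1328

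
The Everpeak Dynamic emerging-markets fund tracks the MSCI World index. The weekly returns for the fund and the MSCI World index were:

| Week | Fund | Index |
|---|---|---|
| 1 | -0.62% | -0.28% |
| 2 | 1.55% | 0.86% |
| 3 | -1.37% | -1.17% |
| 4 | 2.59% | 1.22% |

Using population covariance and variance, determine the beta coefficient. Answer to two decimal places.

1.66

r̄p = 0.5375%,  r̄m = 0.1575%
Cov = Σ(rp − r̄p)(rm − r̄m) / 4 = 1.4827
Var(rm) = Σ(rm − r̄m)² / 4 = 0.8940
β = Cov / Var = 1.4827 / 0.8940 = 1.6585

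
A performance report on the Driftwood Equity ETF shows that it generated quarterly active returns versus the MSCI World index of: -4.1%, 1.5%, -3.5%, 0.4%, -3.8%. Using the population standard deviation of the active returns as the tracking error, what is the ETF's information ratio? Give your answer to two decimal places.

r̄ = (-4.1 + 1.5 − 3.5 + 0.4 − 3.8) / 5 = -9.50 / 5 = -1.9000%
Σ(r − r̄)² = (-4.1 − (-1.9000))² + (1.5 − (-1.9000))² + (-3.5 − (-1.9000))² + … = 27.8600
population σ = √(27.8600 / 5) = √5.5720 = 2.3605%
IR = r̄ / tracking error = -1.9000 / 2.3605 = -0.8049

-0.80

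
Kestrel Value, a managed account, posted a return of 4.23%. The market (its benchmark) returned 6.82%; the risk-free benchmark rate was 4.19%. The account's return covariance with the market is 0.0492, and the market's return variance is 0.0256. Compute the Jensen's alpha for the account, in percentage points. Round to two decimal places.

-5.01

β = Cov / Var = 0.0492 / 0.0256 = 1.9219
E[R] = Rf + β(Rm − Rf) = 4.19% + 1.9219 × (6.82% − 4.19%) = 9.2446%
α = Rp − E[R] = 4.23% − 9.2446% = -5.0146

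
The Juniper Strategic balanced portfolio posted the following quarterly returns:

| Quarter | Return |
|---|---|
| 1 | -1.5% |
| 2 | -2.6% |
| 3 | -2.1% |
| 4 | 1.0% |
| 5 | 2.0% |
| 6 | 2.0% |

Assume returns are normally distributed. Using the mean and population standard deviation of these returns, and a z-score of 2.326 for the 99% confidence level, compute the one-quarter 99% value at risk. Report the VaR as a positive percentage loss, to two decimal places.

4.67

μ = (-1.5 − 2.6 − 2.1 + 1 + 2 + 2) / 6 = -0.2000%
Σ(r − μ)² = 22.1800; population σ = √(22.1800/6) = 1.9227%
VaR = −(μ − z·σ) = −(-0.2000 − 2.326 × 1.9227) = −(-4.6722) = 4.6722%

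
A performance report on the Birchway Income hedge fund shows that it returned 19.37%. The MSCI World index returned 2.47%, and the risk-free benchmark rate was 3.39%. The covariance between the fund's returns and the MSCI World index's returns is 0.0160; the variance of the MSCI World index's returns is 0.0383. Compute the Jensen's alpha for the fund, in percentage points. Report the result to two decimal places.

β = Cov / Var = 0.0160 / 0.0383 = 0.4178
E[R] = Rf + β(Rm − Rf) = 3.39% + 0.4178 × (2.47% − 3.39%) = 3.0056%
α = Rp − E[R] = 19.37% − 3.0056% = 16.3644

16.36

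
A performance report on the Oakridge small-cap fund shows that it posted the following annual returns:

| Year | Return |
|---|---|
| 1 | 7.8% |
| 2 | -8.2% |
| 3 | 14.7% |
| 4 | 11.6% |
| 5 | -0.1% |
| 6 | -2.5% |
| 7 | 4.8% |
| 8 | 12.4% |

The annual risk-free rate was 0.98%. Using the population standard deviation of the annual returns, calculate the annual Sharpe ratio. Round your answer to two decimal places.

Mean return μ = 40.50 / 8 = 5.0625%
Population std dev = √[456.7588 / 8] = 7.5561%
Sharpe = (μ − rf) / σ = (5.0625 − 0.98) / 7.5561 = 4.0825 / 7.5561 = 0.5403

0.54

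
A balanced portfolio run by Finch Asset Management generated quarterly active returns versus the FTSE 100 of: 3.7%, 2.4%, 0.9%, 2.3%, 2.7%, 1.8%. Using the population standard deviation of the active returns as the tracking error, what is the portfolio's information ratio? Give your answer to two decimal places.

2.70

r̄ = (3.7 + 2.4 + 0.9 + 2.3 + 2.7 + 1.8) / 6 = 2.3000%
Σ(r − r̄)² = (3.7 − 2.3000)² + (2.4 − 2.3000)² + (0.9 − 2.3000)² + … = 4.3400
population σ = √(4.3400 / 6) = √0.7233 = 0.8505%
IR = r̄ / tracking error = 2.3000 / 0.8505 = 2.7043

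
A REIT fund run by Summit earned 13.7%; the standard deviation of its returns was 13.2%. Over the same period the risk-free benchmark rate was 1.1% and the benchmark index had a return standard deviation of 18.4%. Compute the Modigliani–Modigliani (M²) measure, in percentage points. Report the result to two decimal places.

Sharpe = (Rp − Rf) / σp = (13.7% − 1.1%) / 13.2% = 0.9545
M² = Rf + Sharpe × σm = 1.1% + 0.9545 × 18.4% = 18.6628%

18.66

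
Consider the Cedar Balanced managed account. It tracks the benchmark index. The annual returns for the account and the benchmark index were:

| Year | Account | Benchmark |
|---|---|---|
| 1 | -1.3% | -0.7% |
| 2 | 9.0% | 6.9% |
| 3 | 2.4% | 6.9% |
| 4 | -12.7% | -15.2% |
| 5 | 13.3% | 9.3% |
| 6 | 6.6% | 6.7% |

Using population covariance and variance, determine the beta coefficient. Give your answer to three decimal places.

0.940

r̄p = 2.8833%,  r̄m = 2.3167%
Cov = Σ(rp − r̄p)(rm − r̄m) / 6 = 66.7403
Var(rm) = Σ(rm − r̄m)² / 6 = 70.9881
β = Cov / Var = 66.7403 / 70.9881 = 0.9402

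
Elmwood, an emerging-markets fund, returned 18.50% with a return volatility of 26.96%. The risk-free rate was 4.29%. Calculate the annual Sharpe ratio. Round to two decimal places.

0.53

Sharpe = (Rp − Rf) / σp = (18.50% − 4.29%) / 26.96% = 14.21% / 26.96% = 0.5271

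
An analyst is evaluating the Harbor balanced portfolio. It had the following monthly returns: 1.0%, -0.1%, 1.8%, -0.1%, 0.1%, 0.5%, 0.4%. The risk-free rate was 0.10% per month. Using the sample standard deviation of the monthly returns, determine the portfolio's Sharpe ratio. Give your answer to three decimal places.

0.603

μ = (1 − 0.1 + 1.8 − 0.1 + 0.1 + 0.5 + 0.4) / 7 = 0.5143%
Σ(r − μ)² = (1 − 0.5143)² + (-0.1 − 0.5143)² + … = 2.8286
σ = √[2.8286 / 6] = 0.6866%
Sharpe = (μ − rf) / σ = (0.5143 − 0.1) / 0.6866 = 0.4143 / 0.6866 = 0.6034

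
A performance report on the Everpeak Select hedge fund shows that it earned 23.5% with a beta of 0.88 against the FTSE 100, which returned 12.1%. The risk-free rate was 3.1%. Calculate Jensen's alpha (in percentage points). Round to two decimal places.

12.48

CAPM expected return = Rf + β(Rm − Rf) = 3.1% + 0.88 × (12.1% − 3.1%) = 3.1 + 0.88 × 9.00 = 11.0200%
Jensen's α = Rp − E[R] = 23.5% − 11.0200% = 12.4800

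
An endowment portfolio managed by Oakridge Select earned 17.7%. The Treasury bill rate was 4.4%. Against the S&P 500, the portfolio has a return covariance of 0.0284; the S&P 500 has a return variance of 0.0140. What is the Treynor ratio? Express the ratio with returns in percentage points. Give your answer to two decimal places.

6.56

β = Cov / Var = 0.0284 / 0.0140 = 2.0286
Treynor = (Rp − Rf) / β = (17.7% − 4.4%) / 2.0286 = 13.30 / 2.0286 = 6.5562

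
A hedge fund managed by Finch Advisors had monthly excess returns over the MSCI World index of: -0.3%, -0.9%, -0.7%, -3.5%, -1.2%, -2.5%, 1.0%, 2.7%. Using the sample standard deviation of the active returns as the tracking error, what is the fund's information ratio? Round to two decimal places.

Mean return r̄ = -5.40 / 8 = -0.6750%
Sample σ = √[Σ(r − r̄)² / 7] = √[25.9750 / 7] = √3.7107 = 1.9263%
IR = r̄ / tracking error = -0.6750 / 1.9263 = -0.3504

-0.35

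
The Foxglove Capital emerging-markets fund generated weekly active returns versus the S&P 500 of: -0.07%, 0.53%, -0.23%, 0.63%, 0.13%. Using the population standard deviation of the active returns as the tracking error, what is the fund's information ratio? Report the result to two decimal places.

0.59

r̄ = (-0.07 + 0.53 − 0.23 + 0.63 + 0.13) / 5 = 0.990 / 5 = 0.1980%
Population σ = √[Σ(r − r̄)² / 5] = √[0.5565 / 5] = √0.1113 = 0.3336%
IR = r̄ / tracking error = 0.1980 / 0.3336 = 0.5935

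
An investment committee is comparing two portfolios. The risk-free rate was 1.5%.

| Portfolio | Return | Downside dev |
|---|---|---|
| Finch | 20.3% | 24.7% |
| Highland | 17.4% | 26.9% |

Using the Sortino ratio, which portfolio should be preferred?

Finch: Sortino ratio = (20.3% − 1.5%) / 24.7% = 0.761
Highland: Sortino ratio = (17.4% − 1.5%) / 26.9% = 0.591
Highest: Finch (0.761).

Finch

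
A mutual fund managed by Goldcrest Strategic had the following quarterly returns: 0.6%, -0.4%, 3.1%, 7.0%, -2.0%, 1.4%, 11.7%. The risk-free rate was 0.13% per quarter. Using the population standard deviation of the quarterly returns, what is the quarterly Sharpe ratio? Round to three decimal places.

0.663

Mean return r̄ = 21.40 / 7 = 3.0571%
Population std dev = √[136.5571 / 7] = 4.4168%
Sharpe = (r̄ − rf) / σ = (3.0571 − 0.13) / 4.4168 = 2.9271 / 4.4168 = 0.6627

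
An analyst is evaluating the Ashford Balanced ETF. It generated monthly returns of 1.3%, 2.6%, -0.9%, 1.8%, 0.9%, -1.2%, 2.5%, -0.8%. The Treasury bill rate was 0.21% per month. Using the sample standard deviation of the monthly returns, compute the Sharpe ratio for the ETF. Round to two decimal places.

0.36

r̄ = (1.3 + 2.6 − 0.9 + 1.8 + 0.9 − 1.2 + 2.5 − 0.8) / 8 = 0.7750%
Σ(r − r̄)² = (1.3 − 0.7750)² + (2.6 − 0.7750)² + … = 16.8350
σ = √[16.8350 / 7] = 1.5508%
Sharpe = (r̄ − rf) / σ = (0.7750 − 0.21) / 1.5508 = 0.5650 / 1.5508 = 0.3643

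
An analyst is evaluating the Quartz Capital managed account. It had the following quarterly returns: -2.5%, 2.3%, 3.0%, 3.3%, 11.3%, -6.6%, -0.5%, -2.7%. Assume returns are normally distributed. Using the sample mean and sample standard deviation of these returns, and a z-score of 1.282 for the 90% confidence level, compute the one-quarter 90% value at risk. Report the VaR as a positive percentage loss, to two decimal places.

Mean return r̄ = 7.60 / 8 = 0.9500%
Σ(r − r̄)² = (-2.5 − 0.9500)² + (2.3 − 0.9500)² + (3 − 0.9500)² + … = 203.0000
σ = √[203.0000 / 7] = 5.3852%
VaR = −(r̄ − z·σ) = −(0.9500 − 1.282 × 5.3852) = −(-5.9538) = 5.9538%

5.95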